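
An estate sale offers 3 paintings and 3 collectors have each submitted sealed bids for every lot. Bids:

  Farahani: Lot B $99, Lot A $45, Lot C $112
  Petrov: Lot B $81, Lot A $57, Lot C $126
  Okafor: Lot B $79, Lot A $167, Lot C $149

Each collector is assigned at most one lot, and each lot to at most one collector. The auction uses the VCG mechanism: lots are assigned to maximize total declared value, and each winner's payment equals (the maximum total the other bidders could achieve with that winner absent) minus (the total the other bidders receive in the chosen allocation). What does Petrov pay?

Petrov pays $13.

Efficient allocation: Farahani→Lot B ($99), Petrov→Lot C ($126), Okafor→Lot A ($167); total welfare W = $392.
Petrov receives Lot C at value $126, so the others get W − 126 = $266.
Without Petrov: best allocation of the remaining 2 bidders over all 3 lots is Farahani→Lot C ($112), Okafor→Lot A ($167), total $279.
VCG payment = (others' best without Petrov) − (others' welfare with Petrov) = 279 − 266 = $13.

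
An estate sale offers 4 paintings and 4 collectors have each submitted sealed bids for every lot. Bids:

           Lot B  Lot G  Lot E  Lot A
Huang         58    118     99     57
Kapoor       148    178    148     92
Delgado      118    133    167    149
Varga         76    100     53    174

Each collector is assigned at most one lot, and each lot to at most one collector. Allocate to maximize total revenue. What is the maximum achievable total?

Maximum total: $607

Treat this as an assignment problem: match each collector to one lot.
Optimal: Huang→Lot G ($118), Kapoor→Lot B ($148), Delgado→Lot E ($167), Varga→Lot A ($174) — total 118+148+167+174 = $607.
Column-greedy (each lot in turn goes to its best remaining collector) gives $554, worse by 53.
Swapping Varga↔Huang (Varga→Lot G $100, Huang→Lot A $57) loses 135.
No other one-to-one assignment exceeds $607.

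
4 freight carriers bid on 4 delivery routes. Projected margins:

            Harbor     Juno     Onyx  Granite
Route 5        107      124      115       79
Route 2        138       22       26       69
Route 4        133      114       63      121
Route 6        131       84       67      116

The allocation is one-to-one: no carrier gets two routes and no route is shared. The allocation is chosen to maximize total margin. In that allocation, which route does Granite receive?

Granite receives Route 6.

Treat this as an assignment problem: match each carrier to one route.
Optimal: Harbor→Route 2 ($138k), Juno→Route 4 ($114k), Onyx→Route 5 ($115k), Granite→Route 6 ($116k) — total 138+114+115+116 = $483k.
Max-entry greedy (repeatedly take the single best remaining cell) gives $450k, worse by 33.
Next-best assignment: Harbor→Route 2, Juno→Route 6, Onyx→Route 5, Granite→Route 4 = $458k.
Swapping Harbor↔Onyx (Harbor→Route 5 $107k, Onyx→Route 2 $26k) loses 120.
Every other assignment is strictly worse.
Granite's own top route is Route 4 ($121k), but forcing Granite→Route 4 and reassigning the rest optimally gives only $458k — worse by 25.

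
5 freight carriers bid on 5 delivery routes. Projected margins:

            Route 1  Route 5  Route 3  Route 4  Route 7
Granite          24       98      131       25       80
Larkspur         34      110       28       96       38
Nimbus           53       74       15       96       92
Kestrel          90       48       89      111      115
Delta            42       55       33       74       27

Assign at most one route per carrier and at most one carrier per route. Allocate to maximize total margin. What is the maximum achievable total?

Optimal: Granite→Route 3 ($131k), Larkspur→Route 5 ($110k), Nimbus→Route 7 ($92k), Kestrel→Route 1 ($90k), Delta→Route 4 ($74k) — total 131+110+92+90+74 = $497k.
No other one-to-one assignment exceeds $497k.

Maximum total: $497k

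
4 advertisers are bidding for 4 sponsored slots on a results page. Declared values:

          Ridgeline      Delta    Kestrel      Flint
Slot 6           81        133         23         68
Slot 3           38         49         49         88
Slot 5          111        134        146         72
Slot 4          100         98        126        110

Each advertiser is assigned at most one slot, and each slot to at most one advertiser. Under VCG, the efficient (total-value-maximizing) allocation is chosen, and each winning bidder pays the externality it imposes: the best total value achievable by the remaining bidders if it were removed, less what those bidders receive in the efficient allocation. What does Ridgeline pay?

Ridgeline pays $22.

Efficient allocation: Ridgeline→Slot 4 ($100), Delta→Slot 6 ($133), Kestrel→Slot 5 ($146), Flint→Slot 3 ($88); total welfare W = $467.
Ridgeline receives Slot 4 at value $100, so the others get W − 100 = $367.
Without Ridgeline: best allocation of the remaining 3 bidders over all 4 slots is Delta→Slot 6 ($133), Kestrel→Slot 5 ($146), Flint→Slot 4 ($110), total $389.
VCG payment = (others' best without Ridgeline) − (others' welfare with Ridgeline) = 389 − 367 = $22.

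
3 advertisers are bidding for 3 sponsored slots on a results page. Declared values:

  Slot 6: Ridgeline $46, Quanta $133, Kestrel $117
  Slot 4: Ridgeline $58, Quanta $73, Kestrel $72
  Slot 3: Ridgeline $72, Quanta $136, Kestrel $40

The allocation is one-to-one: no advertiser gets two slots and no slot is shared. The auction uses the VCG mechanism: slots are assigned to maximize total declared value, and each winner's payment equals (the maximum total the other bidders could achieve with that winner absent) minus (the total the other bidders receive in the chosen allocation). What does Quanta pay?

Quanta pays $14.

Efficient allocation: Ridgeline→Slot 4 ($58), Quanta→Slot 3 ($136), Kestrel→Slot 6 ($117); total welfare W = $311.
Quanta receives Slot 3 at value $136, so the others get W − 136 = $175.
Without Quanta: best allocation of the remaining 2 bidders over all 3 slots is Ridgeline→Slot 3 ($72), Kestrel→Slot 6 ($117), total $189.
VCG payment = (others' best without Quanta) − (others' welfare with Quanta) = 189 − 175 = $14.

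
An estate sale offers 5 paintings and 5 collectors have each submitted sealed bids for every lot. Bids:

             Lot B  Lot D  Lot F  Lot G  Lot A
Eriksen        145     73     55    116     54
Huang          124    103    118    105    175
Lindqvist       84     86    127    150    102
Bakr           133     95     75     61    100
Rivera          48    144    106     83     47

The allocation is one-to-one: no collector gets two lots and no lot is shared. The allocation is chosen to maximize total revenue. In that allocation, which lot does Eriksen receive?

Eriksen receives Lot G.

This is the linear assignment problem.
Optimal: Eriksen→Lot G ($116), Huang→Lot A ($175), Lindqvist→Lot F ($127), Bakr→Lot B ($133), Rivera→Lot D ($144) — total 116+175+127+133+144 = $695.
Row-greedy (each collector in turn takes its best remaining lot) gives $671, worse by 24.
Next-best assignment: Eriksen→Lot B, Huang→Lot A, Lindqvist→Lot G, Bakr→Lot F, Rivera→Lot D = $689.
Swapping Lindqvist↔Huang (Lindqvist→Lot A $102, Huang→Lot F $118) loses 82.
Every other assignment is strictly worse.
Eriksen's own top lot is Lot B ($145), but forcing Eriksen→Lot B and reassigning the rest optimally gives only $689 — worse by 6.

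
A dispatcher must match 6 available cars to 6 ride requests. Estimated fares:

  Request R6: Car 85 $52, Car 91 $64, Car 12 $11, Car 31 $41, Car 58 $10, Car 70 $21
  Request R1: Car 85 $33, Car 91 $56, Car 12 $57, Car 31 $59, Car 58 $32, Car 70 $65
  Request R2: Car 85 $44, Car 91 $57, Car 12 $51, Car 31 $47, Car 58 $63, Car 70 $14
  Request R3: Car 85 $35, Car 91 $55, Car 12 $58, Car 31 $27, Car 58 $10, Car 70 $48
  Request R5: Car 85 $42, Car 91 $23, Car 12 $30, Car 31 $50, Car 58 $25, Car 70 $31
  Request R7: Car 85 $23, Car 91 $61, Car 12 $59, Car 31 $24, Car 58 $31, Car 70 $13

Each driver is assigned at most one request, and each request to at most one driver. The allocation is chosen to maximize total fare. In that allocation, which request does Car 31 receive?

Car 31 receives Request R5.

Optimal: Car 85→Request R6 ($52), Car 91→Request R7 ($61), Car 12→Request R3 ($58), Car 31→Request R5 ($50), Car 58→Request R2 ($63), Car 70→Request R1 ($65) — total 52+61+58+50+63+65 = $349.
Row-greedy (each driver in turn takes its best remaining request) gives $324, worse by 25.
No other one-to-one assignment exceeds $349.
Car 31's own top request is Request R1 ($59), but forcing Car 31→Request R1 and reassigning the rest optimally gives only $335 — worse by 14.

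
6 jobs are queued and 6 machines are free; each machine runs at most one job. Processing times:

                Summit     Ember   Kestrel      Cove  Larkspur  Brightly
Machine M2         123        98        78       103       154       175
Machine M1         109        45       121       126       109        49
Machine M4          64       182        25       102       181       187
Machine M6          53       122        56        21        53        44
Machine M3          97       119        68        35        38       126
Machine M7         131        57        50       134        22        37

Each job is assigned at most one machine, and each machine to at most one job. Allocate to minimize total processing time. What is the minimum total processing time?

Minimum total: 282 min

Optimal: Summit→Machine M6 (53 min), Ember→Machine M2 (98 min), Kestrel→Machine M4 (25 min), Cove→Machine M3 (35 min), Larkspur→Machine M7 (22 min), Brightly→Machine M1 (49 min) — total 53+98+25+35+22+49 = 282 min.
Min-entry greedy (repeatedly take the single cheapest remaining cell) gives 385 min, worse by 103.
Swapping Ember↔Larkspur (Ember→Machine M7 57 min, Larkspur→Machine M2 154 min) adds 91.
Every other assignment is strictly worse.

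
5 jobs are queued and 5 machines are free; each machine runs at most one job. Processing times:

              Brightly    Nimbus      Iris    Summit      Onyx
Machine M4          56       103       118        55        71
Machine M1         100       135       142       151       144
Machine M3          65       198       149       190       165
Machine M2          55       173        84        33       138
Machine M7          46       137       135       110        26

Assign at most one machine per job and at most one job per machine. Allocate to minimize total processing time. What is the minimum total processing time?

Minimum total: 365 min

Optimal: Brightly→Machine M3 (65 min), Nimbus→Machine M1 (135 min), Iris→Machine M2 (84 min), Summit→Machine M4 (55 min), Onyx→Machine M7 (26 min) — total 65+135+84+55+26 = 365 min.
Row-greedy (each job in turn takes its cheapest remaining machine) gives 549 min, worse by 184.
Next-best assignment: Brightly→Machine M3, Nimbus→Machine M4, Iris→Machine M1, Summit→Machine M2, Onyx→Machine M7 = 369 min.
Swapping Onyx↔Iris (Onyx→Machine M2 138 min, Iris→Machine M7 135 min) adds 163.
No other one-to-one assignment undercuts 365 min.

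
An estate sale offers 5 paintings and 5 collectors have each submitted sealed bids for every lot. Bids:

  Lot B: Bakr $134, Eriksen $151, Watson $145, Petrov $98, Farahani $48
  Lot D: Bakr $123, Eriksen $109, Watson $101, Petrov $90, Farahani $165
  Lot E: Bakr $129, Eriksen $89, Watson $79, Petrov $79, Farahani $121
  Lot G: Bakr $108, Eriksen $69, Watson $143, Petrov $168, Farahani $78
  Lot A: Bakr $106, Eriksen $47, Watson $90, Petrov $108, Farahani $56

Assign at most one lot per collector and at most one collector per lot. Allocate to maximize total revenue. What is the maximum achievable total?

Optimal: Bakr→Lot E ($129), Eriksen→Lot B ($151), Watson→Lot A ($90), Petrov→Lot G ($168), Farahani→Lot D ($165) — total 129+151+90+168+165 = $703.
Row-greedy (each collector in turn takes its best remaining lot) gives $615, worse by 88.
Next-best assignment: Bakr→Lot E, Eriksen→Lot B, Watson→Lot G, Petrov→Lot A, Farahani→Lot D = $696.
Checked against all permutations: $703 is optimal.

Maximum total: $703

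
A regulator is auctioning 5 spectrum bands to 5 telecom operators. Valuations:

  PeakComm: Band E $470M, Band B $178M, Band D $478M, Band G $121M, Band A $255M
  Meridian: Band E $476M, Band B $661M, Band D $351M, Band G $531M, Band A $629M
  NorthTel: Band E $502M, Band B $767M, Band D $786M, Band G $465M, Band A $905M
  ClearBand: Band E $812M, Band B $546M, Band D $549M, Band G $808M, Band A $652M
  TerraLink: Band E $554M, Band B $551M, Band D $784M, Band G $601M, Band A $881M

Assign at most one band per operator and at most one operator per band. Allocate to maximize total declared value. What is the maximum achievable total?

Maximum total: $3628M

Treat this as an assignment problem: match each operator to one band.
Optimal: PeakComm→Band E ($470M), Meridian→Band B ($661M), NorthTel→Band A ($905M), ClearBand→Band G ($808M), TerraLink→Band D ($784M) — total 470+661+905+808+784 = $3628M.
Max-entry greedy (repeatedly take the single best remaining cell) gives $3283M, worse by 345.
Next-best assignment: PeakComm→Band E, Meridian→Band B, NorthTel→Band D, ClearBand→Band G, TerraLink→Band A = $3606M.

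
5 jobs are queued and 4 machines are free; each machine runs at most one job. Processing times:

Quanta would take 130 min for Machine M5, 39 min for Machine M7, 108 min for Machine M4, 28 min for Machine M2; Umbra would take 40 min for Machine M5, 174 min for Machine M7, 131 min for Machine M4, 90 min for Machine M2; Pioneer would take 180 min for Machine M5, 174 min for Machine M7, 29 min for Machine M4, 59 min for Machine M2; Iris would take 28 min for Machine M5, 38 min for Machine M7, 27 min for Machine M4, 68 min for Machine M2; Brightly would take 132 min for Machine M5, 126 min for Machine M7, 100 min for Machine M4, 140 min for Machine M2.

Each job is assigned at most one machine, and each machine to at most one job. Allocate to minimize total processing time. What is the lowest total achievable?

This is the linear assignment problem.
Optimal: Umbra→Machine M5 (40 min), Iris→Machine M7 (38 min), Pioneer→Machine M4 (29 min), Quanta→Machine M2 (28 min) — total 40+38+29+28 = 135 min.
Min-entry greedy (repeatedly take the single cheapest remaining cell) gives 221 min, worse by 86.
Swapping Iris↔Umbra (Iris→Machine M5 28 min, Umbra→Machine M7 174 min) adds 124.

Min total: 135 min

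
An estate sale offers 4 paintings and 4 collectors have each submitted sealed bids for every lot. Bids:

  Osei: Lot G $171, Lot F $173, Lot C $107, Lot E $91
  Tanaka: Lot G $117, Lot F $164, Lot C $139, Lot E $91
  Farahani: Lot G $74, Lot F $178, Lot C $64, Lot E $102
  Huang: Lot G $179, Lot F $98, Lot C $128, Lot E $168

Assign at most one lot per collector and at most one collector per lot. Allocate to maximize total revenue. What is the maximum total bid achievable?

Optimal: Osei→Lot G ($171), Tanaka→Lot C ($139), Farahani→Lot F ($178), Huang→Lot E ($168) — total 171+139+178+168 = $656.
Max-entry greedy (repeatedly take the single best remaining cell) gives $587, worse by 69.
Every other assignment is strictly worse.

Max total: $656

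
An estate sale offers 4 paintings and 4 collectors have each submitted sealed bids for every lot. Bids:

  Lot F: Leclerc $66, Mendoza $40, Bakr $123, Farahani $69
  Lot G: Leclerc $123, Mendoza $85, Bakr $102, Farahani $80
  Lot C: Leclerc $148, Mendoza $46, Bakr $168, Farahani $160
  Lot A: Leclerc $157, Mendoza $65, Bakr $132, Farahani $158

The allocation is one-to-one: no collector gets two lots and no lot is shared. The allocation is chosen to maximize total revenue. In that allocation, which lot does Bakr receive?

Bakr receives Lot F.

This is a one-to-one assignment (maximum-weight bipartite matching).
Optimal: Leclerc→Lot A ($157), Mendoza→Lot G ($85), Bakr→Lot F ($123), Farahani→Lot C ($160) — total 157+85+123+160 = $525.
Max-entry greedy (repeatedly take the single best remaining cell) gives $489, worse by 36.
Every other assignment is strictly worse.
Bakr's own top lot is Lot C ($168), but forcing Bakr→Lot C and reassigning the rest optimally gives only $489 — worse by 36.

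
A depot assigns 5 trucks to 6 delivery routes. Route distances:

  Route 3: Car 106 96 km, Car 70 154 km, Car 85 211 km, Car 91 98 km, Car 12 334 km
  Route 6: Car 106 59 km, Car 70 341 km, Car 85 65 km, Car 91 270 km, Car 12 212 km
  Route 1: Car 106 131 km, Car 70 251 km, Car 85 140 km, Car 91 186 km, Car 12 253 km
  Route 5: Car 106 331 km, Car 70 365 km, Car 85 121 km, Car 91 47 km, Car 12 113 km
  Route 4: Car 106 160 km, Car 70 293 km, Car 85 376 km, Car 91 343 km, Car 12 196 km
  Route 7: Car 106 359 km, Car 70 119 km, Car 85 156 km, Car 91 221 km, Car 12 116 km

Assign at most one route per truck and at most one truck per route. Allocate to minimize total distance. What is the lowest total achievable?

Min total: 513 km

Treat this as an assignment problem: match each truck to one route.
Optimal: Car 106→Route 1 (131 km), Car 70→Route 3 (154 km), Car 85→Route 6 (65 km), Car 91→Route 5 (47 km), Car 12→Route 7 (116 km) — total 131+154+65+47+116 = 513 km.
Column-greedy (each route in turn goes to its cheapest remaining truck) gives 753 km, worse by 240.
Next-best assignment: Car 106→Route 6, Car 70→Route 3, Car 85→Route 1, Car 91→Route 5, Car 12→Route 7 = 516 km.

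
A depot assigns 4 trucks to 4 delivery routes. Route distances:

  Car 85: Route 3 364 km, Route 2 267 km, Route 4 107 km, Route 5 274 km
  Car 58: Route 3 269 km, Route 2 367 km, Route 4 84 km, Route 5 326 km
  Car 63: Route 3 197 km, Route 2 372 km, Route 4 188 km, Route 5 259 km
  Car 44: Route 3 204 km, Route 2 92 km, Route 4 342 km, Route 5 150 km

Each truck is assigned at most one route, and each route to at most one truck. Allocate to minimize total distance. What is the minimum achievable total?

Optimal: Car 85→Route 5 (274 km), Car 58→Route 4 (84 km), Car 63→Route 3 (197 km), Car 44→Route 2 (92 km) — total 274+84+197+92 = 647 km.
Row-greedy (each truck in turn takes its cheapest remaining route) gives 727 km, worse by 80.
Next-best assignment: Car 85→Route 2, Car 58→Route 4, Car 63→Route 3, Car 44→Route 5 = 698 km.
No other one-to-one assignment undercuts 647 km.

Min total: 647 km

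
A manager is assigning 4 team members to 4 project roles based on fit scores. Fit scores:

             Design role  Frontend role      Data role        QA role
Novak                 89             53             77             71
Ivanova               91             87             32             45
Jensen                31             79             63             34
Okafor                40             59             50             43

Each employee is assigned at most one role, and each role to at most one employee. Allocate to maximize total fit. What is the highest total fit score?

Optimal: Novak→QA role (71 pts), Ivanova→Design role (91 pts), Jensen→Frontend role (79 pts), Okafor→Data role (50 pts) — total 71+91+79+50 = 291 pts.
Checked against all permutations: 291 pts is optimal.

Max total: 291 pts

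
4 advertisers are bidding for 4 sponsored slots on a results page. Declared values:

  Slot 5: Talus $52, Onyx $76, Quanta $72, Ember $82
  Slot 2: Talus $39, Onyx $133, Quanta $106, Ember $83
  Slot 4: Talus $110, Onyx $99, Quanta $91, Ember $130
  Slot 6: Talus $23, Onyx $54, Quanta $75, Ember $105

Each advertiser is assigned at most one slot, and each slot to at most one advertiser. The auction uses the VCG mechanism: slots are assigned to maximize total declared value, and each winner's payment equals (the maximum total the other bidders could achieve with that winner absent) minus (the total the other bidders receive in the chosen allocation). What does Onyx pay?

Onyx pays $34.

Efficient allocation: Talus→Slot 4 ($110), Onyx→Slot 2 ($133), Quanta→Slot 5 ($72), Ember→Slot 6 ($105); total welfare W = $420.
Onyx receives Slot 2 at value $133, so the others get W − 133 = $287.
Without Onyx: best allocation of the remaining 3 bidders over all 4 slots is Talus→Slot 4 ($110), Quanta→Slot 2 ($106), Ember→Slot 6 ($105), total $321.
VCG payment = (others' best without Onyx) − (others' welfare with Onyx) = 321 − 287 = $34.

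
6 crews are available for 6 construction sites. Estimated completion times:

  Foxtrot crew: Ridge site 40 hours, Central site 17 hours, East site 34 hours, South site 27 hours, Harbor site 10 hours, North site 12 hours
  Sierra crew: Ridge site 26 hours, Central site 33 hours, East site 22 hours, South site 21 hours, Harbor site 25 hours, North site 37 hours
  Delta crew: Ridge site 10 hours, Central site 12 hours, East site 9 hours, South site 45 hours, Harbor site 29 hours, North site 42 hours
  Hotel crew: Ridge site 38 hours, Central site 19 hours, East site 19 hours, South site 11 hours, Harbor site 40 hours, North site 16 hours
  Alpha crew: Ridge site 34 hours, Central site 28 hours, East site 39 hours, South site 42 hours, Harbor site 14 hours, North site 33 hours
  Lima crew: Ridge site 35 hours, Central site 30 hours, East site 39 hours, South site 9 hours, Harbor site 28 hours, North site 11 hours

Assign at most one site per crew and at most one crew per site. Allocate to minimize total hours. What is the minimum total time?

Min total: 85 hours

Optimal: Foxtrot crew→Central site (17 hours), Sierra crew→East site (22 hours), Delta crew→Ridge site (10 hours), Hotel crew→South site (11 hours), Alpha crew→Harbor site (14 hours), Lima crew→North site (11 hours) — total 17+22+10+11+14+11 = 85 hours.
Min-entry greedy (repeatedly take the single cheapest remaining cell) gives 98 hours, worse by 13.
No other one-to-one assignment undercuts 85 hours.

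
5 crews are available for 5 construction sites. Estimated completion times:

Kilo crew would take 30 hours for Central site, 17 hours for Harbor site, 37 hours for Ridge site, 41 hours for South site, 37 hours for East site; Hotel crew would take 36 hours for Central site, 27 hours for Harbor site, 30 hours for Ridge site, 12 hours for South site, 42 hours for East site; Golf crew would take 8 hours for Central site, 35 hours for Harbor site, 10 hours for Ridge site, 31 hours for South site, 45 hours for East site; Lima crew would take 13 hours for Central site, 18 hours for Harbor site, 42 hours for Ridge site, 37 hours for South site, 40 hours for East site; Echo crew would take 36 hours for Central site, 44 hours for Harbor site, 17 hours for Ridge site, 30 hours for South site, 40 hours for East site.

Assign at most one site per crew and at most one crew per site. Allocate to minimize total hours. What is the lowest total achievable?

Min total: 92 hours

Optimal: Kilo crew→Harbor site (17 hours), Hotel crew→South site (12 hours), Golf crew→Ridge site (10 hours), Lima crew→Central site (13 hours), Echo crew→East site (40 hours) — total 17+12+10+13+40 = 92 hours.
Column-greedy (each site in turn goes to its cheapest remaining crew) gives 94 hours, worse by 2.
Checked against all permutations: 92 hours is optimal.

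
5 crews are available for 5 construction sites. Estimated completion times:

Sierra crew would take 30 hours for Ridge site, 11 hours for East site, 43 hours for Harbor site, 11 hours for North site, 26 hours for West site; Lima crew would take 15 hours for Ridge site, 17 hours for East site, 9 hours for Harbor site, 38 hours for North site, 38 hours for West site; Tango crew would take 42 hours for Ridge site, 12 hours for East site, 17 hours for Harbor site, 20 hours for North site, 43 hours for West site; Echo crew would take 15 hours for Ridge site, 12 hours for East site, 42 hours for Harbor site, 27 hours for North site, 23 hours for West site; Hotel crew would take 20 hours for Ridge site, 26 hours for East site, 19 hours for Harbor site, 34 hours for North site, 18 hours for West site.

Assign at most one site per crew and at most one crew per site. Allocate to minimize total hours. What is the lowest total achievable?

This is the linear assignment problem.
Optimal: Sierra crew→North site (11 hours), Lima crew→Harbor site (9 hours), Tango crew→East site (12 hours), Echo crew→Ridge site (15 hours), Hotel crew→West site (18 hours) — total 11+9+12+15+18 = 65 hours.
Column-greedy (each site in turn goes to its cheapest remaining crew) gives 88 hours, worse by 23.
Next-best assignment: Sierra crew→East site, Lima crew→Harbor site, Tango crew→North site, Echo crew→Ridge site, Hotel crew→West site = 73 hours.
Checked against all permutations: 65 hours is optimal.

Min total: 65 hours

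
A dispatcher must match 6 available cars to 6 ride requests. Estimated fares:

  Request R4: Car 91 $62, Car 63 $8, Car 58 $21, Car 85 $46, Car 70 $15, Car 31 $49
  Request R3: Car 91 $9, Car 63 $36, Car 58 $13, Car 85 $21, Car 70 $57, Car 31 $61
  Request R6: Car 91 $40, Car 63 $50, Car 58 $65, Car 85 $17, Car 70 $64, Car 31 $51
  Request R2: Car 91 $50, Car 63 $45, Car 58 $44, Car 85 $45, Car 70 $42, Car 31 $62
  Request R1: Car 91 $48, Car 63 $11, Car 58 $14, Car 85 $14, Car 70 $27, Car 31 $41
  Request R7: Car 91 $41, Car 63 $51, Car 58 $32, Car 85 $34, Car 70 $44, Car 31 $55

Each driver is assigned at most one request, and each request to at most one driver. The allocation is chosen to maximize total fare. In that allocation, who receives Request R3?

Car 70 receives Request R3.

Optimal: Car 91→Request R1 ($48), Car 63→Request R7 ($51), Car 58→Request R6 ($65), Car 85→Request R4 ($46), Car 70→Request R3 ($57), Car 31→Request R2 ($62) — total 48+51+65+46+57+62 = $329.
Row-greedy (each driver in turn takes its best remaining request) gives $321, worse by 8.
Next-best assignment: Car 91→Request R4, Car 63→Request R7, Car 58→Request R6, Car 85→Request R2, Car 70→Request R3, Car 31→Request R1 = $321.
Car 70's own top request is Request R6 ($64), but forcing Car 70→Request R6 and reassigning the rest optimally gives only $314 — worse by 15.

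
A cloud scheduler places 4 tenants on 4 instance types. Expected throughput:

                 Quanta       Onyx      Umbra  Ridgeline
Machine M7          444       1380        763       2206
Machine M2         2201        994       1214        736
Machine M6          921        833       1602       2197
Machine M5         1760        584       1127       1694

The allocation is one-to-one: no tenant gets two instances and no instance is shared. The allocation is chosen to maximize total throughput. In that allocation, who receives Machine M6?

Optimal: Quanta→Machine M2 (2201 ops/s), Onyx→Machine M7 (1380 ops/s), Umbra→Machine M5 (1127 ops/s), Ridgeline→Machine M6 (2197 ops/s) — total 2201+1380+1127+2197 = 6905 ops/s.
Max-entry greedy (repeatedly take the single best remaining cell) gives 6593 ops/s, worse by 312.
Next-best assignment: Quanta→Machine M2, Onyx→Machine M7, Umbra→Machine M6, Ridgeline→Machine M5 = 6877 ops/s.
Checked against all permutations: 6905 ops/s is optimal.
Ridgeline's own top instance is Machine M7 (2206 ops/s), but forcing Ridgeline→Machine M7 and reassigning the rest optimally gives only 6593 ops/s — worse by 312.

Ridgeline receives Machine M6.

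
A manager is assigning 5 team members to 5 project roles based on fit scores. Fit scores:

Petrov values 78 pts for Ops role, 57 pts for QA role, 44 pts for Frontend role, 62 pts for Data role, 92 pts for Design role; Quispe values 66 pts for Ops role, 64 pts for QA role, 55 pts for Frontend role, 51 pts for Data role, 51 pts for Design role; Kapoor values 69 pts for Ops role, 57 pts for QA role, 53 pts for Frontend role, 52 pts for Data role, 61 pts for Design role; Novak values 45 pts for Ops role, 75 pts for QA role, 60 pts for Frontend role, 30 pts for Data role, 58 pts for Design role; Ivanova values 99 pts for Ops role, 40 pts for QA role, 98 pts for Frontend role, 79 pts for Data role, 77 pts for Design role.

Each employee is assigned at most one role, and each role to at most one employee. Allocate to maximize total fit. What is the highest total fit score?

Max total: 385 pts

Treat this as an assignment problem: match each employee to one role.
Optimal: Petrov→Design role (92 pts), Quispe→Data role (51 pts), Kapoor→Ops role (69 pts), Novak→QA role (75 pts), Ivanova→Frontend role (98 pts) — total 92+51+69+75+98 = 385 pts.
Column-greedy (each role in turn goes to its best remaining employee) gives 352 pts, worse by 33.
Next-best assignment: Petrov→Design role, Quispe→Ops role, Kapoor→Data role, Novak→QA role, Ivanova→Frontend role = 383 pts.
Checked against all permutations: 385 pts is optimal.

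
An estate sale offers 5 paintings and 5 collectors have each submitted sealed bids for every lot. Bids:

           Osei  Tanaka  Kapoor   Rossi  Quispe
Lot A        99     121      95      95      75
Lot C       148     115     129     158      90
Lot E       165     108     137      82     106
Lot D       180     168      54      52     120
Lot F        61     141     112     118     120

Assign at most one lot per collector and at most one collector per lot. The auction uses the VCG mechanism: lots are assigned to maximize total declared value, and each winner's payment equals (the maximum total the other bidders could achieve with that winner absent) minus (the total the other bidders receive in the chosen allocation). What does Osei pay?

Efficient allocation: Osei→Lot D ($180), Tanaka→Lot A ($121), Kapoor→Lot E ($137), Rossi→Lot C ($158), Quispe→Lot F ($120); total welfare W = $716.
Osei receives Lot D at value $180, so the others get W − 180 = $536.
Without Osei: best allocation of the remaining 4 bidders over all 5 lots is Tanaka→Lot D ($168), Kapoor→Lot E ($137), Rossi→Lot C ($158), Quispe→Lot F ($120), total $583.
VCG payment = (others' best without Osei) − (others' welfare with Osei) = 583 − 536 = $47.

Osei pays $47.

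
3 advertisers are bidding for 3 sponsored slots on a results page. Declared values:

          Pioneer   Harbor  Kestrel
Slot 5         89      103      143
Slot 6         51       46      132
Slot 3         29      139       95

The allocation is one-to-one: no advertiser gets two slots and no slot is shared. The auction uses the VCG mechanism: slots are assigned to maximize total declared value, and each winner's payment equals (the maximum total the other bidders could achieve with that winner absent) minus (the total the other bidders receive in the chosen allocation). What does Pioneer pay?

Efficient allocation: Pioneer→Slot 5 ($89), Harbor→Slot 3 ($139), Kestrel→Slot 6 ($132); total welfare W = $360.
Pioneer receives Slot 5 at value $89, so the others get W − 89 = $271.
Without Pioneer: best allocation of the remaining 2 bidders over all 3 slots is Harbor→Slot 3 ($139), Kestrel→Slot 5 ($143), total $282.
VCG payment = (others' best without Pioneer) − (others' welfare with Pioneer) = 282 − 271 = $11.

Pioneer pays $11.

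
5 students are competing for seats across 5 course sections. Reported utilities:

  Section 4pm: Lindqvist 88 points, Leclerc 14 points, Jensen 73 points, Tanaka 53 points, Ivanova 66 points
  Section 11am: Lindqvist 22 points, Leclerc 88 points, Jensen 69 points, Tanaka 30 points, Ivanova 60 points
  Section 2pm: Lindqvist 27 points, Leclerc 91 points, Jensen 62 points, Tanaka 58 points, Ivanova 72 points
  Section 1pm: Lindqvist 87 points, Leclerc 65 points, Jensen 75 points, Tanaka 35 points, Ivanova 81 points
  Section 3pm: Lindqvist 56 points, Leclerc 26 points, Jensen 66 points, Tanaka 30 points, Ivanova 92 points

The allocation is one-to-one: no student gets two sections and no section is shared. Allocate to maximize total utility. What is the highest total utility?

Max total: 401 points

Optimal: Lindqvist→Section 4pm (88 points), Leclerc→Section 11am (88 points), Jensen→Section 1pm (75 points), Tanaka→Section 2pm (58 points), Ivanova→Section 3pm (92 points) — total 88+88+75+58+92 = 401 points.
Row-greedy (each student in turn takes its best remaining section) gives 376 points, worse by 25.
Checked against all permutations: 401 points is optimal.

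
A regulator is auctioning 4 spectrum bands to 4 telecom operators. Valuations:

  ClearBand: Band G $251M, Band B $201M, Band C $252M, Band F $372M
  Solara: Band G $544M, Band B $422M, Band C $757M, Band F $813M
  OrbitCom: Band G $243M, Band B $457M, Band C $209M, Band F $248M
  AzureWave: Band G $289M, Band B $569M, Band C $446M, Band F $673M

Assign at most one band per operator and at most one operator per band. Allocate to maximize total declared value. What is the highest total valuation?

Optimal: ClearBand→Band G ($251M), Solara→Band C ($757M), OrbitCom→Band B ($457M), AzureWave→Band F ($673M) — total 251+757+457+673 = $2138M.
Max-entry greedy (repeatedly take the single best remaining cell) gives $1877M, worse by 261.
Swapping Solara↔AzureWave (Solara→Band F $813M, AzureWave→Band C $446M) loses 171.

Max total: $2138M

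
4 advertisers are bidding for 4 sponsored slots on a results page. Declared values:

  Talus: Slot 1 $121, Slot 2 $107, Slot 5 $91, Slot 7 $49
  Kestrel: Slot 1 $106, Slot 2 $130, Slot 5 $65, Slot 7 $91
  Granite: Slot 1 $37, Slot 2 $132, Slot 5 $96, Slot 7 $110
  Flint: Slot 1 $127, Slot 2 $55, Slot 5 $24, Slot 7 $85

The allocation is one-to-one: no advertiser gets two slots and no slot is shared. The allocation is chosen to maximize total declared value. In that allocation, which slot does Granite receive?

Granite receives Slot 7.

This is the linear assignment problem.
Optimal: Talus→Slot 5 ($91), Kestrel→Slot 2 ($130), Granite→Slot 7 ($110), Flint→Slot 1 ($127) — total 91+130+110+127 = $458.
Row-greedy (each advertiser in turn takes its best remaining slot) gives $385, worse by 73.
Granite's own top slot is Slot 2 ($132), but forcing Granite→Slot 2 and reassigning the rest optimally gives only $441 — worse by 17.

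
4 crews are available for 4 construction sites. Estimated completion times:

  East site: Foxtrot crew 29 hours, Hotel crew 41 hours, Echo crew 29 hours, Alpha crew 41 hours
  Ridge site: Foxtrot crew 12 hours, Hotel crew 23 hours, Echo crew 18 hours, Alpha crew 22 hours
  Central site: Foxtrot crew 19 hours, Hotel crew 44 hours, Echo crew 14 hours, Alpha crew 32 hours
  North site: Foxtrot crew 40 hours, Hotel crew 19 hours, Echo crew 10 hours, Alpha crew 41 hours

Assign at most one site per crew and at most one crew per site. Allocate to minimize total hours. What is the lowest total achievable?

This is the linear assignment problem.
Optimal: Foxtrot crew→East site (29 hours), Hotel crew→North site (19 hours), Echo crew→Central site (14 hours), Alpha crew→Ridge site (22 hours) — total 29+19+14+22 = 84 hours.
Column-greedy (each site in turn goes to its cheapest remaining crew) gives 98 hours, worse by 14.
Next-best assignment: Foxtrot crew→Ridge site, Hotel crew→North site, Echo crew→Central site, Alpha crew→East site = 86 hours.

Min total: 84 hours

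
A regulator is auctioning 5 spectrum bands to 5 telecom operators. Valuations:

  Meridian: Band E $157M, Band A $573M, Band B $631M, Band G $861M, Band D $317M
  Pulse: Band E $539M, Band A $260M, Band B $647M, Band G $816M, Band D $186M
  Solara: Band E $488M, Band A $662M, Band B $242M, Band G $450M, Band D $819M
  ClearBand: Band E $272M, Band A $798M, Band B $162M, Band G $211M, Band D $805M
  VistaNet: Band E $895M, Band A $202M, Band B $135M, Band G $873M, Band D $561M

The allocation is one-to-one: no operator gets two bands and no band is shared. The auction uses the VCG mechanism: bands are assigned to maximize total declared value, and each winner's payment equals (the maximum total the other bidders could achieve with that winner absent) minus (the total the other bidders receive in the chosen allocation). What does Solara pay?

Efficient allocation: Meridian→Band G ($861M), Pulse→Band B ($647M), Solara→Band D ($819M), ClearBand→Band A ($798M), VistaNet→Band E ($895M); total welfare W = $4020M.
Solara receives Band D at value $819M, so the others get W − 819 = $3201M.
Without Solara: best allocation of the remaining 4 bidders over all 5 bands is Meridian→Band G ($861M), Pulse→Band B ($647M), ClearBand→Band D ($805M), VistaNet→Band E ($895M), total $3208M.
VCG payment = (others' best without Solara) − (others' welfare with Solara) = 3208 − 3201 = $7M.

Solara pays $7M.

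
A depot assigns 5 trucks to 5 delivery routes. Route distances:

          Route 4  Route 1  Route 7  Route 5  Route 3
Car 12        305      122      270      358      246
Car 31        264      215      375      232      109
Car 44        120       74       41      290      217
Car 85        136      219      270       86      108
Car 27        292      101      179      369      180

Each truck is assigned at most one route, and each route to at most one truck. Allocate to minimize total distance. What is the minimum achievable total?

Optimal: Car 12→Route 1 (122 km), Car 31→Route 3 (109 km), Car 44→Route 4 (120 km), Car 85→Route 5 (86 km), Car 27→Route 7 (179 km) — total 122+109+120+86+179 = 616 km.
Min-entry greedy (repeatedly take the single cheapest remaining cell) gives 642 km, worse by 26.
Next-best assignment: Car 12→Route 4, Car 31→Route 3, Car 44→Route 7, Car 85→Route 5, Car 27→Route 1 = 642 km.
Swapping Car 27↔Car 31 (Car 27→Route 3 180 km, Car 31→Route 7 375 km) adds 267.

Min total: 616 km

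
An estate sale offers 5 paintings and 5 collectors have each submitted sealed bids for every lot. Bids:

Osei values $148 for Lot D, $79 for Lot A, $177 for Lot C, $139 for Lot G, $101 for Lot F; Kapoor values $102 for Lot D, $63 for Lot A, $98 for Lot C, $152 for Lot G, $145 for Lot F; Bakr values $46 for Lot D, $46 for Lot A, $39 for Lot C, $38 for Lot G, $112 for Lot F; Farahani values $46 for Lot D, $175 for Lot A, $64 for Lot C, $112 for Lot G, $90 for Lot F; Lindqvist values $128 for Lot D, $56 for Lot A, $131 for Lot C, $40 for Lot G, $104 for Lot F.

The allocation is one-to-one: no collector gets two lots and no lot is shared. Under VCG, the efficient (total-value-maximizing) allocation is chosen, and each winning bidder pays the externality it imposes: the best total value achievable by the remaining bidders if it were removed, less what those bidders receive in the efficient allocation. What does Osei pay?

Efficient allocation: Osei→Lot C ($177), Kapoor→Lot G ($152), Bakr→Lot F ($112), Farahani→Lot A ($175), Lindqvist→Lot D ($128); total welfare W = $744.
Osei receives Lot C at value $177, so the others get W − 177 = $567.
Without Osei: best allocation of the remaining 4 bidders over all 5 lots is Kapoor→Lot G ($152), Bakr→Lot F ($112), Farahani→Lot A ($175), Lindqvist→Lot C ($131), total $570.
VCG payment = (others' best without Osei) − (others' welfare with Osei) = 570 − 567 = $3.

Osei pays $3.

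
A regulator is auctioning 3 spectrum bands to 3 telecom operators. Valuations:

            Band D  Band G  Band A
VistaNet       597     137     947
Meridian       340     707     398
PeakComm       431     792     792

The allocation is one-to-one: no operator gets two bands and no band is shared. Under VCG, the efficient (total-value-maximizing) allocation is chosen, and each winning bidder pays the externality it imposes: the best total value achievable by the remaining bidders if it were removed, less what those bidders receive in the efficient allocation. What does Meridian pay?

Meridian pays $350M.

Efficient allocation: VistaNet→Band D ($597M), Meridian→Band G ($707M), PeakComm→Band A ($792M); total welfare W = $2096M.
Meridian receives Band G at value $707M, so the others get W − 707 = $1389M.
Without Meridian: best allocation of the remaining 2 bidders over all 3 bands is VistaNet→Band A ($947M), PeakComm→Band G ($792M), total $1739M.
VCG payment = (others' best without Meridian) − (others' welfare with Meridian) = 1739 − 1389 = $350M.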